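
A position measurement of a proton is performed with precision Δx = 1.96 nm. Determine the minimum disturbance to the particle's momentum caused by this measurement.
2.690 × 10^-26 kg·m/s

The uncertainty principle implies that measuring position disturbs momentum:
ΔxΔp ≥ ℏ/2

When we measure position with precision Δx, we necessarily introduce a momentum uncertainty:
Δp ≥ ℏ/(2Δx)
Δp_min = (1.055e-34 J·s) / (2 × 1.960e-09 m)
Δp_min = 2.690e-26 kg·m/s

The more precisely we measure position, the greater the momentum disturbance.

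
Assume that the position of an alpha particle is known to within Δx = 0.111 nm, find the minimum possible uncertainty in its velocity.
71.491 m/s

Using the Heisenberg uncertainty principle and Δp = mΔv:
ΔxΔp ≥ ℏ/2
Δx(mΔv) ≥ ℏ/2

The minimum uncertainty in velocity is:
Δv_min = ℏ/(2mΔx)
Δv_min = (1.055e-34 J·s) / (2 × 6.645e-27 kg × 1.110e-10 m)
Δv_min = 7.149e+01 m/s = 71.491 m/s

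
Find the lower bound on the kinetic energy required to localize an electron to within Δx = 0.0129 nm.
57.238 eV

Localizing a particle requires giving it sufficient momentum uncertainty:

1. From uncertainty principle: Δp ≥ ℏ/(2Δx)
   Δp_min = (1.055e-34 J·s) / (2 × 1.290e-11 m)
   Δp_min = 4.087e-24 kg·m/s

2. This momentum uncertainty corresponds to kinetic energy:
   KE ≈ (Δp)²/(2m) = (4.087e-24)²/(2 × 9.109e-31 kg)
   KE = 9.171e-18 J = 57.238 eV

Tighter localization requires more energy.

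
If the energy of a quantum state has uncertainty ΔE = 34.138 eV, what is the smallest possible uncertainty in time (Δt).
9.640 as

Using the energy-time uncertainty principle:
ΔEΔt ≥ ℏ/2

The minimum uncertainty in time is:
Δt_min = ℏ/(2ΔE)
Δt_min = (1.055e-34 J·s) / (2 × 5.470e-18 J)
Δt_min = 9.640e-18 s = 9.640 as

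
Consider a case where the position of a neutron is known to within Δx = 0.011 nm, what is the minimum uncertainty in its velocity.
2.862 km/s

Using the Heisenberg uncertainty principle and Δp = mΔv:
ΔxΔp ≥ ℏ/2
Δx(mΔv) ≥ ℏ/2

The minimum uncertainty in velocity is:
Δv_min = ℏ/(2mΔx)
Δv_min = (1.055e-34 J·s) / (2 × 1.675e-27 kg × 1.100e-11 m)
Δv_min = 2.862e+03 m/s = 2.862 km/s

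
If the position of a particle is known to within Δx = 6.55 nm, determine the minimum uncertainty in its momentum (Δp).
8.050 × 10^-27 kg·m/s

Using the Heisenberg uncertainty principle:
ΔxΔp ≥ ℏ/2

The minimum uncertainty in momentum is:
Δp_min = ℏ/(2Δx)
Δp_min = (1.055e-34 J·s) / (2 × 6.550e-09 m)
Δp_min = 8.050e-27 kg·m/s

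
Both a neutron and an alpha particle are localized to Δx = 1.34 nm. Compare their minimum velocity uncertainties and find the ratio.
The neutron has the larger minimum velocity uncertainty, by a ratio of 4.0.

For both particles, Δp_min = ℏ/(2Δx) = 3.935e-26 kg·m/s (same for both).

The velocity uncertainty is Δv = Δp/m:
- neutron: Δv = 3.935e-26 / 1.675e-27 = 2.349e+01 m/s = 23.493 m/s
- alpha particle: Δv = 3.935e-26 / 6.645e-27 = 5.922e+00 m/s = 5.922 m/s

Ratio: 2.349e+01 / 5.922e+00 = 4.0

The lighter particle has larger velocity uncertainty because Δv ∝ 1/m.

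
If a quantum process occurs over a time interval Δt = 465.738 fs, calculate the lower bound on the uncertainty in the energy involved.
706.633 μeV

Using the energy-time uncertainty principle:
ΔEΔt ≥ ℏ/2

The minimum uncertainty in energy is:
ΔE_min = ℏ/(2Δt)
ΔE_min = (1.055e-34 J·s) / (2 × 4.657e-13 s)
ΔE_min = 1.132e-22 J = 706.633 μeV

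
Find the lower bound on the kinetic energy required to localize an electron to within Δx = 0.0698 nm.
1.955 eV

Localizing a particle requires giving it sufficient momentum uncertainty:

1. From uncertainty principle: Δp ≥ ℏ/(2Δx)
   Δp_min = (1.055e-34 J·s) / (2 × 6.980e-11 m)
   Δp_min = 7.554e-25 kg·m/s

2. This momentum uncertainty corresponds to kinetic energy:
   KE ≈ (Δp)²/(2m) = (7.554e-25)²/(2 × 9.109e-31 kg)
   KE = 3.132e-19 J = 1.955 eV

Tighter localization requires more energy.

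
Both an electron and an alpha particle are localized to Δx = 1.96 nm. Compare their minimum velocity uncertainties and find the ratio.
The electron has the larger minimum velocity uncertainty, by a ratio of 7294.3.

For both particles, Δp_min = ℏ/(2Δx) = 2.690e-26 kg·m/s (same for both).

The velocity uncertainty is Δv = Δp/m:
- electron: Δv = 2.690e-26 / 9.109e-31 = 2.953e+04 m/s = 29.533 km/s
- alpha particle: Δv = 2.690e-26 / 6.645e-27 = 4.049e+00 m/s = 4.049 m/s

Ratio: 2.953e+04 / 4.049e+00 = 7294.3

The lighter particle has larger velocity uncertainty because Δv ∝ 1/m.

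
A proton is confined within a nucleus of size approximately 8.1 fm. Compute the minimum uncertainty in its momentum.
6.510 × 10^-21 kg·m/s

Using the Heisenberg uncertainty principle:
ΔxΔp ≥ ℏ/2

With Δx ≈ L = 8.100e-15 m (the confinement size):
Δp_min = ℏ/(2Δx)
Δp_min = (1.055e-34 J·s) / (2 × 8.100e-15 m)
Δp_min = 6.510e-21 kg·m/s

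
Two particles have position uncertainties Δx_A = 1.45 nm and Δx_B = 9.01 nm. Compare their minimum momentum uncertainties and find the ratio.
Particle A has the larger minimum momentum uncertainty, by a factor of 6.21.

For each particle, the minimum momentum uncertainty is Δp_min = ℏ/(2Δx):

Particle A: Δp_A = ℏ/(2×1.450e-09 m) = 3.636e-26 kg·m/s
Particle B: Δp_B = ℏ/(2×9.010e-09 m) = 5.852e-27 kg·m/s

Ratio: Δp_A/Δp_B = 6.21

Since Δp_min ∝ 1/Δx, the particle with smaller position uncertainty (A) has larger momentum uncertainty.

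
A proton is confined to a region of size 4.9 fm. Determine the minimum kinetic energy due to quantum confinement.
216.054 keV

Using the uncertainty principle:

1. Position uncertainty: Δx ≈ 4.900e-15 m
2. Minimum momentum uncertainty: Δp = ℏ/(2Δx) = 1.076e-20 kg·m/s
3. Minimum kinetic energy:
   KE = (Δp)²/(2m) = (1.076e-20)²/(2 × 1.673e-27 kg)
   KE = 3.462e-14 J = 216.054 keV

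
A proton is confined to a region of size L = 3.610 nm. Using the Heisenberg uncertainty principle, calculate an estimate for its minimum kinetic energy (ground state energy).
398.052 neV

Using the uncertainty principle to estimate ground state energy:

1. The position uncertainty is approximately the confinement size:
   Δx ≈ L = 3.610e-09 m

2. From ΔxΔp ≥ ℏ/2, the minimum momentum uncertainty is:
   Δp ≈ ℏ/(2L) = 1.461e-26 kg·m/s

3. The kinetic energy is approximately:
   KE ≈ (Δp)²/(2m) = (1.461e-26)²/(2 × 1.673e-27 kg)
   KE ≈ 6.377e-26 J = 398.052 neV

This is an order-of-magnitude estimate of the ground state energy.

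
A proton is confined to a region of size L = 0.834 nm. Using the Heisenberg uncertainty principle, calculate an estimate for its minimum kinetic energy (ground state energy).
7.458 μeV

Using the uncertainty principle to estimate ground state energy:

1. The position uncertainty is approximately the confinement size:
   Δx ≈ L = 8.340e-10 m

2. From ΔxΔp ≥ ℏ/2, the minimum momentum uncertainty is:
   Δp ≈ ℏ/(2L) = 6.322e-26 kg·m/s

3. The kinetic energy is approximately:
   KE ≈ (Δp)²/(2m) = (6.322e-26)²/(2 × 1.673e-27 kg)
   KE ≈ 1.195e-24 J = 7.458 μeV

This is an order-of-magnitude estimate of the ground state energy.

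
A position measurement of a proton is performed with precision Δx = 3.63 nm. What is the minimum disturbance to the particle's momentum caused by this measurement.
1.453 × 10^-26 kg·m/s

The uncertainty principle implies that measuring position disturbs momentum:
ΔxΔp ≥ ℏ/2

When we measure position with precision Δx, we necessarily introduce a momentum uncertainty:
Δp ≥ ℏ/(2Δx)
Δp_min = (1.055e-34 J·s) / (2 × 3.630e-09 m)
Δp_min = 1.453e-26 kg·m/s

The more precisely we measure position, the greater the momentum disturbance.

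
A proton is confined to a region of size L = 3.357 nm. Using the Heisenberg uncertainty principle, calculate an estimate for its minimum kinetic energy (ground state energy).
460.311 neV

Using the uncertainty principle to estimate ground state energy:

1. The position uncertainty is approximately the confinement size:
   Δx ≈ L = 3.357e-09 m

2. From ΔxΔp ≥ ℏ/2, the minimum momentum uncertainty is:
   Δp ≈ ℏ/(2L) = 1.571e-26 kg·m/s

3. The kinetic energy is approximately:
   KE ≈ (Δp)²/(2m) = (1.571e-26)²/(2 × 1.673e-27 kg)
   KE ≈ 7.375e-26 J = 460.311 neV

This is an order-of-magnitude estimate of the ground state energy.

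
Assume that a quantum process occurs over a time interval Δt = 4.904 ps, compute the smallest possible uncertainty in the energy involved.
67.110 μeV

Using the energy-time uncertainty principle:
ΔEΔt ≥ ℏ/2

The minimum uncertainty in energy is:
ΔE_min = ℏ/(2Δt)
ΔE_min = (1.055e-34 J·s) / (2 × 4.904e-12 s)
ΔE_min = 1.075e-23 J = 67.110 μeV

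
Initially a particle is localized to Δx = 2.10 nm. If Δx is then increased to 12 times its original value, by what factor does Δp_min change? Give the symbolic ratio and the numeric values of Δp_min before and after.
Original Δp_min = 2.511 × 10^-26 kg·m/s; new Δp'_min = 2.092 × 10^-27 kg·m/s; ratio Δp'_min/Δp_min = 1/12.

From the uncertainty principle ΔxΔp ≥ ℏ/2, the minimum momentum uncertainty is Δp_min = ℏ/(2Δx).

Original (Δx = 2.10 nm = 2.100e-09 m):
Δp_min = (1.055e-34 J·s)/(2 × 2.100e-09 m) = 2.511e-26 kg·m/s

When Δx → 12Δx:
Δp'_min = ℏ/(2 × 12Δx) = (1/12) × ℏ/(2Δx) = (1/12) × Δp_min
Δp'_min = 1/12 × 2.511e-26 kg·m/s = 2.092e-27 kg·m/s

Since Δp_min ∝ 1/Δx, when Δx is increased to 12 times its original value, Δp_min decreases to 1/12 of its original value.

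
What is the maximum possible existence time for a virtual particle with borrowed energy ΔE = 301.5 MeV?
1.092 ys

Using the energy-time uncertainty principle:
ΔEΔt ≥ ℏ/2

For a virtual particle borrowing energy ΔE, the maximum lifetime is:
Δt_max = ℏ/(2ΔE)

Converting energy:
ΔE = 301.5 MeV = 4.831e-11 J

Δt_max = (1.055e-34 J·s) / (2 × 4.831e-11 J)
Δt_max = 1.092e-24 s = 1.092 ys

Virtual particles with higher borrowed energy exist for shorter times.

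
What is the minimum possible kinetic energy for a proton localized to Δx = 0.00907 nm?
63.058 meV

Localizing a particle requires giving it sufficient momentum uncertainty:

1. From uncertainty principle: Δp ≥ ℏ/(2Δx)
   Δp_min = (1.055e-34 J·s) / (2 × 9.070e-12 m)
   Δp_min = 5.814e-24 kg·m/s

2. This momentum uncertainty corresponds to kinetic energy:
   KE ≈ (Δp)²/(2m) = (5.814e-24)²/(2 × 1.673e-27 kg)
   KE = 1.010e-20 J = 63.058 meV

Tighter localization requires more energy.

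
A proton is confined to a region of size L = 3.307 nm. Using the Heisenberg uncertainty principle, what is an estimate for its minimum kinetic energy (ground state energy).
474.336 neV

Using the uncertainty principle to estimate ground state energy:

1. The position uncertainty is approximately the confinement size:
   Δx ≈ L = 3.307e-09 m

2. From ΔxΔp ≥ ℏ/2, the minimum momentum uncertainty is:
   Δp ≈ ℏ/(2L) = 1.594e-26 kg·m/s

3. The kinetic energy is approximately:
   KE ≈ (Δp)²/(2m) = (1.594e-26)²/(2 × 1.673e-27 kg)
   KE ≈ 7.600e-26 J = 474.336 neV

This is an order-of-magnitude estimate of the ground state energy.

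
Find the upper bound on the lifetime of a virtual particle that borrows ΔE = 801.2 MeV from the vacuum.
4.108 × 10^-25 s

Using the energy-time uncertainty principle:
ΔEΔt ≥ ℏ/2

For a virtual particle borrowing energy ΔE, the maximum lifetime is:
Δt_max = ℏ/(2ΔE)

Converting energy:
ΔE = 801.2 MeV = 1.284e-10 J

Δt_max = (1.055e-34 J·s) / (2 × 1.284e-10 J)
Δt_max = 4.108e-25 s = 4.108 × 10^-25 s

Virtual particles with higher borrowed energy exist for shorter times.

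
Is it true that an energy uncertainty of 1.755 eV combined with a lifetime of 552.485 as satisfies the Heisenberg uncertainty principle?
Yes, it satisfies the uncertainty relation.

Calculate the product ΔEΔt:
ΔE = 1.755 eV = 2.812e-19 J
ΔEΔt = (2.812e-19 J) × (5.525e-16 s)
ΔEΔt = 1.553e-34 J·s

Compare to the minimum allowed value ℏ/2:
ℏ/2 = 5.273e-35 J·s

Since ΔEΔt = 1.553e-34 J·s ≥ 5.273e-35 J·s = ℏ/2,
this satisfies the uncertainty relation.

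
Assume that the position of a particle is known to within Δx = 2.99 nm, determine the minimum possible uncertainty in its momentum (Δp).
1.763 × 10^-26 kg·m/s

Using the Heisenberg uncertainty principle:
ΔxΔp ≥ ℏ/2

The minimum uncertainty in momentum is:
Δp_min = ℏ/(2Δx)
Δp_min = (1.055e-34 J·s) / (2 × 2.990e-09 m)
Δp_min = 1.763e-26 kg·m/s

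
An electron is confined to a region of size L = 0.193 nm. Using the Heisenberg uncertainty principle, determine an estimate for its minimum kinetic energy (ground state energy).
255.710 meV

Using the uncertainty principle to estimate ground state energy:

1. The position uncertainty is approximately the confinement size:
   Δx ≈ L = 1.930e-10 m

2. From ΔxΔp ≥ ℏ/2, the minimum momentum uncertainty is:
   Δp ≈ ℏ/(2L) = 2.732e-25 kg·m/s

3. The kinetic energy is approximately:
   KE ≈ (Δp)²/(2m) = (2.732e-25)²/(2 × 9.109e-31 kg)
   KE ≈ 4.097e-20 J = 255.710 meV

This is an order-of-magnitude estimate of the ground state energy.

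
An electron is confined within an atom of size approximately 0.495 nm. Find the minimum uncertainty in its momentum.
1.065 × 10^-25 kg·m/s

Using the Heisenberg uncertainty principle:
ΔxΔp ≥ ℏ/2

With Δx ≈ L = 4.950e-10 m (the confinement size):
Δp_min = ℏ/(2Δx)
Δp_min = (1.055e-34 J·s) / (2 × 4.950e-10 m)
Δp_min = 1.065e-25 kg·m/s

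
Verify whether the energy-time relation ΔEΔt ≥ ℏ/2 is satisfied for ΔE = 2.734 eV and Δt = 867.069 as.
Yes, it satisfies the uncertainty relation.

Calculate the product ΔEΔt:
ΔE = 2.734 eV = 4.380e-19 J
ΔEΔt = (4.380e-19 J) × (8.671e-16 s)
ΔEΔt = 3.798e-34 J·s

Compare to the minimum allowed value ℏ/2:
ℏ/2 = 5.273e-35 J·s

Since ΔEΔt = 3.798e-34 J·s ≥ 5.273e-35 J·s = ℏ/2,
this satisfies the uncertainty relation.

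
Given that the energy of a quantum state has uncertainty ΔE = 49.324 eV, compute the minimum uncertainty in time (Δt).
6.672 as

Using the energy-time uncertainty principle:
ΔEΔt ≥ ℏ/2

The minimum uncertainty in time is:
Δt_min = ℏ/(2ΔE)
Δt_min = (1.055e-34 J·s) / (2 × 7.903e-18 J)
Δt_min = 6.672e-18 s = 6.672 as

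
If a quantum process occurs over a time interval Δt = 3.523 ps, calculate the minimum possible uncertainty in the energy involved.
93.416 μeV

Using the energy-time uncertainty principle:
ΔEΔt ≥ ℏ/2

The minimum uncertainty in energy is:
ΔE_min = ℏ/(2Δt)
ΔE_min = (1.055e-34 J·s) / (2 × 3.523e-12 s)
ΔE_min = 1.497e-23 J = 93.416 μeV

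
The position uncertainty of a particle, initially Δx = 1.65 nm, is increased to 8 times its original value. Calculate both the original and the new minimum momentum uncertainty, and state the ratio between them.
Original Δp_min = 3.196 × 10^-26 kg·m/s; new Δp'_min = 3.995 × 10^-27 kg·m/s; ratio Δp'_min/Δp_min = 1/8.

From the uncertainty principle ΔxΔp ≥ ℏ/2, the minimum momentum uncertainty is Δp_min = ℏ/(2Δx).

Original (Δx = 1.65 nm = 1.650e-09 m):
Δp_min = (1.055e-34 J·s)/(2 × 1.650e-09 m) = 3.196e-26 kg·m/s

When Δx → 8Δx:
Δp'_min = ℏ/(2 × 8Δx) = (1/8) × ℏ/(2Δx) = (1/8) × Δp_min
Δp'_min = 1/8 × 3.196e-26 kg·m/s = 3.995e-27 kg·m/s

Since Δp_min ∝ 1/Δx, when Δx is increased to 8 times its original value, Δp_min decreases to 1/8 of its original value.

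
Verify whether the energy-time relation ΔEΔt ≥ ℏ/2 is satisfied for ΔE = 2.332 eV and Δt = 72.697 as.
No, it violates the uncertainty relation.

Calculate the product ΔEΔt:
ΔE = 2.332 eV = 3.736e-19 J
ΔEΔt = (3.736e-19 J) × (7.270e-17 s)
ΔEΔt = 2.716e-35 J·s

Compare to the minimum allowed value ℏ/2:
ℏ/2 = 5.273e-35 J·s

Since ΔEΔt = 2.716e-35 J·s < 5.273e-35 J·s = ℏ/2,
this violates the uncertainty relation.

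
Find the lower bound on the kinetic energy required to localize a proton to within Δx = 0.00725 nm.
98.691 meV

Localizing a particle requires giving it sufficient momentum uncertainty:

1. From uncertainty principle: Δp ≥ ℏ/(2Δx)
   Δp_min = (1.055e-34 J·s) / (2 × 7.250e-12 m)
   Δp_min = 7.273e-24 kg·m/s

2. This momentum uncertainty corresponds to kinetic energy:
   KE ≈ (Δp)²/(2m) = (7.273e-24)²/(2 × 1.673e-27 kg)
   KE = 1.581e-20 J = 98.691 meV

Tighter localization requires more energy.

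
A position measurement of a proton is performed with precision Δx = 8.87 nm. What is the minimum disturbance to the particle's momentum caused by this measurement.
5.945 × 10^-27 kg·m/s

The uncertainty principle implies that measuring position disturbs momentum:
ΔxΔp ≥ ℏ/2

When we measure position with precision Δx, we necessarily introduce a momentum uncertainty:
Δp ≥ ℏ/(2Δx)
Δp_min = (1.055e-34 J·s) / (2 × 8.870e-09 m)
Δp_min = 5.945e-27 kg·m/s

The more precisely we measure position, the greater the momentum disturbance.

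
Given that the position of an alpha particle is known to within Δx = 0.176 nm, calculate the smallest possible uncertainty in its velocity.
45.088 m/s

Using the Heisenberg uncertainty principle and Δp = mΔv:
ΔxΔp ≥ ℏ/2
Δx(mΔv) ≥ ℏ/2

The minimum uncertainty in velocity is:
Δv_min = ℏ/(2mΔx)
Δv_min = (1.055e-34 J·s) / (2 × 6.645e-27 kg × 1.760e-10 m)
Δv_min = 4.509e+01 m/s = 45.088 m/s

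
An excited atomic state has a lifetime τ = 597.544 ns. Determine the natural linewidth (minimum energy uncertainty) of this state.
550.764 peV

Using the energy-time uncertainty principle:
ΔEΔt ≥ ℏ/2

The lifetime τ represents the time uncertainty Δt.
The natural linewidth (minimum energy uncertainty) is:

ΔE = ℏ/(2τ)
ΔE = (1.055e-34 J·s) / (2 × 5.975e-07 s)
ΔE = 8.824e-29 J = 550.764 peV

This natural linewidth limits the precision of spectroscopic measurements.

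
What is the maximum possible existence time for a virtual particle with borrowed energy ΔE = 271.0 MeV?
1.214 ys

Using the energy-time uncertainty principle:
ΔEΔt ≥ ℏ/2

For a virtual particle borrowing energy ΔE, the maximum lifetime is:
Δt_max = ℏ/(2ΔE)

Converting energy:
ΔE = 271.0 MeV = 4.342e-11 J

Δt_max = (1.055e-34 J·s) / (2 × 4.342e-11 J)
Δt_max = 1.214e-24 s = 1.214 ys

Virtual particles with higher borrowed energy exist for shorter times.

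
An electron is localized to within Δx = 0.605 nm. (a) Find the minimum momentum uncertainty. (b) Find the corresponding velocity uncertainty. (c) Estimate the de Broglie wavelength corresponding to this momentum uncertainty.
(a) Δp_min = 8.715 × 10^-26 kg·m/s
(b) Δv_min = 95.676 km/s
(c) λ_dB = 7.603 nm

Step-by-step:

(a) From the uncertainty principle:
Δp_min = ℏ/(2Δx) = (1.055e-34 J·s)/(2 × 6.050e-10 m) = 8.715e-26 kg·m/s

(b) The velocity uncertainty:
Δv = Δp/m = (8.715e-26 kg·m/s)/(9.109e-31 kg) = 9.568e+04 m/s = 95.676 km/s

(c) The de Broglie wavelength for this momentum:
λ = h/p = (6.626e-34 J·s)/(8.715e-26 kg·m/s) = 7.603e-09 m = 7.603 nm

Note: The de Broglie wavelength is comparable to the localization size, as expected from wave-particle duality.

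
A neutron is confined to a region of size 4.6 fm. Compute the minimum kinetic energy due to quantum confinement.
244.816 keV

Using the uncertainty principle:

1. Position uncertainty: Δx ≈ 4.600e-15 m
2. Minimum momentum uncertainty: Δp = ℏ/(2Δx) = 1.146e-20 kg·m/s
3. Minimum kinetic energy:
   KE = (Δp)²/(2m) = (1.146e-20)²/(2 × 1.675e-27 kg)
   KE = 3.922e-14 J = 244.816 keV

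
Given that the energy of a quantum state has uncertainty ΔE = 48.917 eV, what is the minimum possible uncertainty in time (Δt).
6.728 as

Using the energy-time uncertainty principle:
ΔEΔt ≥ ℏ/2

The minimum uncertainty in time is:
Δt_min = ℏ/(2ΔE)
Δt_min = (1.055e-34 J·s) / (2 × 7.837e-18 J)
Δt_min = 6.728e-18 s = 6.728 as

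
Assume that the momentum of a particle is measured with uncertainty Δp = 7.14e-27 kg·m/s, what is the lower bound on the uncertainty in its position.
7.385 nm

Using the Heisenberg uncertainty principle:
ΔxΔp ≥ ℏ/2

The minimum uncertainty in position is:
Δx_min = ℏ/(2Δp)
Δx_min = (1.055e-34 J·s) / (2 × 7.140e-27 kg·m/s)
Δx_min = 7.385e-09 m = 7.385 nm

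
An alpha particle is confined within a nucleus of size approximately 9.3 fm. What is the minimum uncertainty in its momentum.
5.670 × 10^-21 kg·m/s

Using the Heisenberg uncertainty principle:
ΔxΔp ≥ ℏ/2

With Δx ≈ L = 9.300e-15 m (the confinement size):
Δp_min = ℏ/(2Δx)
Δp_min = (1.055e-34 J·s) / (2 × 9.300e-15 m)
Δp_min = 5.670e-21 kg·m/s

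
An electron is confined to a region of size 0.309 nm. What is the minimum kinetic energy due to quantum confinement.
99.758 meV

Using the uncertainty principle:

1. Position uncertainty: Δx ≈ 3.090e-10 m
2. Minimum momentum uncertainty: Δp = ℏ/(2Δx) = 1.706e-25 kg·m/s
3. Minimum kinetic energy:
   KE = (Δp)²/(2m) = (1.706e-25)²/(2 × 9.109e-31 kg)
   KE = 1.598e-20 J = 99.758 meV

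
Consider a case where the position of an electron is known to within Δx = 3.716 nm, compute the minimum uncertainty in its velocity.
15.577 km/s

Using the Heisenberg uncertainty principle and Δp = mΔv:
ΔxΔp ≥ ℏ/2
Δx(mΔv) ≥ ℏ/2

The minimum uncertainty in velocity is:
Δv_min = ℏ/(2mΔx)
Δv_min = (1.055e-34 J·s) / (2 × 9.109e-31 kg × 3.716e-09 m)
Δv_min = 1.558e+04 m/s = 15.577 km/s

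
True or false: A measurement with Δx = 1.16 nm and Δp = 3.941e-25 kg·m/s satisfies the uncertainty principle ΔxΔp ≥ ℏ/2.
Yes, it satisfies the uncertainty principle.

Calculate the product ΔxΔp:
ΔxΔp = (1.160e-09 m) × (3.941e-25 kg·m/s)
ΔxΔp = 4.572e-34 J·s

Compare to the minimum allowed value ℏ/2:
ℏ/2 = 5.273e-35 J·s

Since ΔxΔp = 4.572e-34 J·s ≥ 5.273e-35 J·s = ℏ/2,
the measurement satisfies the uncertainty principle.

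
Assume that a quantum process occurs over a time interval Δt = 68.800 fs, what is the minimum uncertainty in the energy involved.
4.784 meV

Using the energy-time uncertainty principle:
ΔEΔt ≥ ℏ/2

The minimum uncertainty in energy is:
ΔE_min = ℏ/(2Δt)
ΔE_min = (1.055e-34 J·s) / (2 × 6.880e-14 s)
ΔE_min = 7.664e-22 J = 4.784 meV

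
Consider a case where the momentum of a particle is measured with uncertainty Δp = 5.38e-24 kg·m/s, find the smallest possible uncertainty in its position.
9.801 pm

Using the Heisenberg uncertainty principle:
ΔxΔp ≥ ℏ/2

The minimum uncertainty in position is:
Δx_min = ℏ/(2Δp)
Δx_min = (1.055e-34 J·s) / (2 × 5.380e-24 kg·m/s)
Δx_min = 9.801e-12 m = 9.801 pm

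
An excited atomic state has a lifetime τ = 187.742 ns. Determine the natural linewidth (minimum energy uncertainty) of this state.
1.753 neV

Using the energy-time uncertainty principle:
ΔEΔt ≥ ℏ/2

The lifetime τ represents the time uncertainty Δt.
The natural linewidth (minimum energy uncertainty) is:

ΔE = ℏ/(2τ)
ΔE = (1.055e-34 J·s) / (2 × 1.877e-07 s)
ΔE = 2.809e-28 J = 1.753 neV

This natural linewidth limits the precision of spectroscopic measurements.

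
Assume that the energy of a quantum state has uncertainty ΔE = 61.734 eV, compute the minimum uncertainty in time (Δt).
5.331 as

Using the energy-time uncertainty principle:
ΔEΔt ≥ ℏ/2

The minimum uncertainty in time is:
Δt_min = ℏ/(2ΔE)
Δt_min = (1.055e-34 J·s) / (2 × 9.891e-18 J)
Δt_min = 5.331e-18 s = 5.331 as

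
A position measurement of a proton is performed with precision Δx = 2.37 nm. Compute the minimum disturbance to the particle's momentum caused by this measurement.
2.225 × 10^-26 kg·m/s

The uncertainty principle implies that measuring position disturbs momentum:
ΔxΔp ≥ ℏ/2

When we measure position with precision Δx, we necessarily introduce a momentum uncertainty:
Δp ≥ ℏ/(2Δx)
Δp_min = (1.055e-34 J·s) / (2 × 2.370e-09 m)
Δp_min = 2.225e-26 kg·m/s

The more precisely we measure position, the greater the momentum disturbance.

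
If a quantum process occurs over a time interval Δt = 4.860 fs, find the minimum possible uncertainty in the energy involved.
67.717 meV

Using the energy-time uncertainty principle:
ΔEΔt ≥ ℏ/2

The minimum uncertainty in energy is:
ΔE_min = ℏ/(2Δt)
ΔE_min = (1.055e-34 J·s) / (2 × 4.860e-15 s)
ΔE_min = 1.085e-20 J = 67.717 meV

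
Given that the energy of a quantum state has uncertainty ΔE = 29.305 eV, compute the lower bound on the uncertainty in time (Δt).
11.230 as

Using the energy-time uncertainty principle:
ΔEΔt ≥ ℏ/2

The minimum uncertainty in time is:
Δt_min = ℏ/(2ΔE)
Δt_min = (1.055e-34 J·s) / (2 × 4.695e-18 J)
Δt_min = 1.123e-17 s = 11.230 as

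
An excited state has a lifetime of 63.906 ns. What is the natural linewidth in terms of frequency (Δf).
1.245 MHz

Using the energy-time uncertainty principle and E = hf:
ΔEΔt ≥ ℏ/2
hΔf·Δt ≥ ℏ/2

The minimum frequency uncertainty is:
Δf = ℏ/(2hτ) = 1/(4πτ)
Δf = 1/(4π × 6.391e-08 s)
Δf = 1.245e+06 Hz = 1.245 MHz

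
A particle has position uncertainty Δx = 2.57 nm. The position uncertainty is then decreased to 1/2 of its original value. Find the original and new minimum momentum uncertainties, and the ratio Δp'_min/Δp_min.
Original Δp_min = 2.052 × 10^-26 kg·m/s; new Δp'_min = 4.103 × 10^-26 kg·m/s; ratio Δp'_min/Δp_min = 2.

From the uncertainty principle ΔxΔp ≥ ℏ/2, the minimum momentum uncertainty is Δp_min = ℏ/(2Δx).

Original (Δx = 2.57 nm = 2.570e-09 m):
Δp_min = (1.055e-34 J·s)/(2 × 2.570e-09 m) = 2.052e-26 kg·m/s

When Δx → (1/2)Δx:
Δp'_min = ℏ/(2 × (1/2)Δx) = 2 × ℏ/(2Δx) = 2 × Δp_min
Δp'_min = 2 × 2.052e-26 kg·m/s = 4.103e-26 kg·m/s

Since Δp_min ∝ 1/Δx, when Δx is decreased to 1/2 of its original value, Δp_min increases to 2 times its original value.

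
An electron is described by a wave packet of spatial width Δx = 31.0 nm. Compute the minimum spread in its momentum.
1.701 × 10^-27 kg·m/s

For a wave packet, the spatial width Δx and momentum spread Δp are related by the uncertainty principle:
ΔxΔp ≥ ℏ/2

The minimum momentum spread is:
Δp_min = ℏ/(2Δx)
Δp_min = (1.055e-34 J·s) / (2 × 3.100e-08 m)
Δp_min = 1.701e-27 kg·m/s

A wave packet cannot have both a well-defined position and well-defined momentum.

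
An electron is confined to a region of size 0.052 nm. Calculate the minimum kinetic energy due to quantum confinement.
3.523 eV

Using the uncertainty principle:

1. Position uncertainty: Δx ≈ 5.200e-11 m
2. Minimum momentum uncertainty: Δp = ℏ/(2Δx) = 1.014e-24 kg·m/s
3. Minimum kinetic energy:
   KE = (Δp)²/(2m) = (1.014e-24)²/(2 × 9.109e-31 kg)
   KE = 5.644e-19 J = 3.523 eV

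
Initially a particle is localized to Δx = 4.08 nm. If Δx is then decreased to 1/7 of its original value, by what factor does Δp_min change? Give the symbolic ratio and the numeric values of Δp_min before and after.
Original Δp_min = 1.292 × 10^-26 kg·m/s; new Δp'_min = 9.047 × 10^-26 kg·m/s; ratio Δp'_min/Δp_min = 7.

From the uncertainty principle ΔxΔp ≥ ℏ/2, the minimum momentum uncertainty is Δp_min = ℏ/(2Δx).

Original (Δx = 4.08 nm = 4.080e-09 m):
Δp_min = (1.055e-34 J·s)/(2 × 4.080e-09 m) = 1.292e-26 kg·m/s

When Δx → (1/7)Δx:
Δp'_min = ℏ/(2 × (1/7)Δx) = 7 × ℏ/(2Δx) = 7 × Δp_min
Δp'_min = 7 × 1.292e-26 kg·m/s = 9.047e-26 kg·m/s

Since Δp_min ∝ 1/Δx, when Δx is decreased to 1/7 of its original value, Δp_min increases to 7 times its original value.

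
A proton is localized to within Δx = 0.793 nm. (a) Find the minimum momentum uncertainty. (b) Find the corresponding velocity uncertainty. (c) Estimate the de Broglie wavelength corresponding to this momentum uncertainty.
(a) Δp_min = 6.649 × 10^-26 kg·m/s
(b) Δv_min = 39.753 m/s
(c) λ_dB = 9.965 nm

Step-by-step:

(a) From the uncertainty principle:
Δp_min = ℏ/(2Δx) = (1.055e-34 J·s)/(2 × 7.930e-10 m) = 6.649e-26 kg·m/s

(b) The velocity uncertainty:
Δv = Δp/m = (6.649e-26 kg·m/s)/(1.673e-27 kg) = 3.975e+01 m/s = 39.753 m/s

(c) The de Broglie wavelength for this momentum:
λ = h/p = (6.626e-34 J·s)/(6.649e-26 kg·m/s) = 9.965e-09 m = 9.965 nm

Note: The de Broglie wavelength is comparable to the localization size, as expected from wave-particle duality.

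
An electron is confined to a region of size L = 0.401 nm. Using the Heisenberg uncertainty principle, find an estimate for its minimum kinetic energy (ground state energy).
59.234 meV

Using the uncertainty principle to estimate ground state energy:

1. The position uncertainty is approximately the confinement size:
   Δx ≈ L = 4.010e-10 m

2. From ΔxΔp ≥ ℏ/2, the minimum momentum uncertainty is:
   Δp ≈ ℏ/(2L) = 1.315e-25 kg·m/s

3. The kinetic energy is approximately:
   KE ≈ (Δp)²/(2m) = (1.315e-25)²/(2 × 9.109e-31 kg)
   KE ≈ 9.490e-21 J = 59.234 meV

This is an order-of-magnitude estimate of the ground state energy.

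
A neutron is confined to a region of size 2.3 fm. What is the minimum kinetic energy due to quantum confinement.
979.265 keV

Using the uncertainty principle:

1. Position uncertainty: Δx ≈ 2.300e-15 m
2. Minimum momentum uncertainty: Δp = ℏ/(2Δx) = 2.293e-20 kg·m/s
3. Minimum kinetic energy:
   KE = (Δp)²/(2m) = (2.293e-20)²/(2 × 1.675e-27 kg)
   KE = 1.569e-13 J = 979.265 keV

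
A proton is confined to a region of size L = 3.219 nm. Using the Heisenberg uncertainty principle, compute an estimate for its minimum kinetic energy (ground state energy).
500.625 neV

Using the uncertainty principle to estimate ground state energy:

1. The position uncertainty is approximately the confinement size:
   Δx ≈ L = 3.219e-09 m

2. From ΔxΔp ≥ ℏ/2, the minimum momentum uncertainty is:
   Δp ≈ ℏ/(2L) = 1.638e-26 kg·m/s

3. The kinetic energy is approximately:
   KE ≈ (Δp)²/(2m) = (1.638e-26)²/(2 × 1.673e-27 kg)
   KE ≈ 8.021e-26 J = 500.625 neV

This is an order-of-magnitude estimate of the ground state energy.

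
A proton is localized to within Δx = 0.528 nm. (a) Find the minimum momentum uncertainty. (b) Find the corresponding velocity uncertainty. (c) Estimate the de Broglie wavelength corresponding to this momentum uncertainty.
(a) Δp_min = 9.986 × 10^-26 kg·m/s
(b) Δv_min = 59.706 m/s
(c) λ_dB = 6.635 nm

Step-by-step:

(a) From the uncertainty principle:
Δp_min = ℏ/(2Δx) = (1.055e-34 J·s)/(2 × 5.280e-10 m) = 9.986e-26 kg·m/s

(b) The velocity uncertainty:
Δv = Δp/m = (9.986e-26 kg·m/s)/(1.673e-27 kg) = 5.971e+01 m/s = 59.706 m/s

(c) The de Broglie wavelength for this momentum:
λ = h/p = (6.626e-34 J·s)/(9.986e-26 kg·m/s) = 6.635e-09 m = 6.635 nm

Note: The de Broglie wavelength is comparable to the localization size, as expected from wave-particle duality.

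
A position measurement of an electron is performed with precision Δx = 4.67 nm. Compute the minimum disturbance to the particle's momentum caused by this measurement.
1.129 × 10^-26 kg·m/s

The uncertainty principle implies that measuring position disturbs momentum:
ΔxΔp ≥ ℏ/2

When we measure position with precision Δx, we necessarily introduce a momentum uncertainty:
Δp ≥ ℏ/(2Δx)
Δp_min = (1.055e-34 J·s) / (2 × 4.670e-09 m)
Δp_min = 1.129e-26 kg·m/s

The more precisely we measure position, the greater the momentum disturbance.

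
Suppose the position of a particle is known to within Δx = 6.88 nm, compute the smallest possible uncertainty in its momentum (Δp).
7.664 × 10^-27 kg·m/s

Using the Heisenberg uncertainty principle:
ΔxΔp ≥ ℏ/2

The minimum uncertainty in momentum is:
Δp_min = ℏ/(2Δx)
Δp_min = (1.055e-34 J·s) / (2 × 6.880e-09 m)
Δp_min = 7.664e-27 kg·m/s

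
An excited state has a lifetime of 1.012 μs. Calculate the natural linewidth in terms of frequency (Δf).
78.634 kHz

Using the energy-time uncertainty principle and E = hf:
ΔEΔt ≥ ℏ/2
hΔf·Δt ≥ ℏ/2

The minimum frequency uncertainty is:
Δf = ℏ/(2hτ) = 1/(4πτ)
Δf = 1/(4π × 1.012e-06 s)
Δf = 7.863e+04 Hz = 78.634 kHz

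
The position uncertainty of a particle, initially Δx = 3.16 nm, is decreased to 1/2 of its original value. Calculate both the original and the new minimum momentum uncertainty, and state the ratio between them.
Original Δp_min = 1.669 × 10^-26 kg·m/s; new Δp'_min = 3.337 × 10^-26 kg·m/s; ratio Δp'_min/Δp_min = 2.

From the uncertainty principle ΔxΔp ≥ ℏ/2, the minimum momentum uncertainty is Δp_min = ℏ/(2Δx).

Original (Δx = 3.16 nm = 3.160e-09 m):
Δp_min = (1.055e-34 J·s)/(2 × 3.160e-09 m) = 1.669e-26 kg·m/s

When Δx → (1/2)Δx:
Δp'_min = ℏ/(2 × (1/2)Δx) = 2 × ℏ/(2Δx) = 2 × Δp_min
Δp'_min = 2 × 1.669e-26 kg·m/s = 3.337e-26 kg·m/s

Since Δp_min ∝ 1/Δx, when Δx is decreased to 1/2 of its original value, Δp_min increases to 2 times its original value.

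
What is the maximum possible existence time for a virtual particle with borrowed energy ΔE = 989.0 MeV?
3.328 × 10^-25 s

Using the energy-time uncertainty principle:
ΔEΔt ≥ ℏ/2

For a virtual particle borrowing energy ΔE, the maximum lifetime is:
Δt_max = ℏ/(2ΔE)

Converting energy:
ΔE = 989.0 MeV = 1.585e-10 J

Δt_max = (1.055e-34 J·s) / (2 × 1.585e-10 J)
Δt_max = 3.328e-25 s = 3.328 × 10^-25 s

Virtual particles with higher borrowed energy exist for shorter times.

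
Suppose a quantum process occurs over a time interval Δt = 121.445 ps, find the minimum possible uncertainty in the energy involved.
2.710 μeV

Using the energy-time uncertainty principle:
ΔEΔt ≥ ℏ/2

The minimum uncertainty in energy is:
ΔE_min = ℏ/(2Δt)
ΔE_min = (1.055e-34 J·s) / (2 × 1.214e-10 s)
ΔE_min = 4.342e-25 J = 2.710 μeV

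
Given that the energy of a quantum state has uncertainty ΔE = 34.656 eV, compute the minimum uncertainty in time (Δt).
9.496 as

Using the energy-time uncertainty principle:
ΔEΔt ≥ ℏ/2

The minimum uncertainty in time is:
Δt_min = ℏ/(2ΔE)
Δt_min = (1.055e-34 J·s) / (2 × 5.553e-18 J)
Δt_min = 9.496e-18 s = 9.496 as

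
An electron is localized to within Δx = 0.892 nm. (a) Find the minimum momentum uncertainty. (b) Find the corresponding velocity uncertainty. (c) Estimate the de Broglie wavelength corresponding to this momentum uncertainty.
(a) Δp_min = 5.911 × 10^-26 kg·m/s
(b) Δv_min = 64.892 km/s
(c) λ_dB = 11.209 nm

Step-by-step:

(a) From the uncertainty principle:
Δp_min = ℏ/(2Δx) = (1.055e-34 J·s)/(2 × 8.920e-10 m) = 5.911e-26 kg·m/s

(b) The velocity uncertainty:
Δv = Δp/m = (5.911e-26 kg·m/s)/(9.109e-31 kg) = 6.489e+04 m/s = 64.892 km/s

(c) The de Broglie wavelength for this momentum:
λ = h/p = (6.626e-34 J·s)/(5.911e-26 kg·m/s) = 1.121e-08 m = 11.209 nm

Note: The de Broglie wavelength is comparable to the localization size, as expected from wave-particle duality.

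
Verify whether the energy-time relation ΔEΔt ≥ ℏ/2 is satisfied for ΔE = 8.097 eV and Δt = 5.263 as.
No, it violates the uncertainty relation.

Calculate the product ΔEΔt:
ΔE = 8.097 eV = 1.297e-18 J
ΔEΔt = (1.297e-18 J) × (5.263e-18 s)
ΔEΔt = 6.828e-36 J·s

Compare to the minimum allowed value ℏ/2:
ℏ/2 = 5.273e-35 J·s

Since ΔEΔt = 6.828e-36 J·s < 5.273e-35 J·s = ℏ/2,
this violates the uncertainty relation.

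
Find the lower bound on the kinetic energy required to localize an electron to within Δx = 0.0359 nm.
7.391 eV

Localizing a particle requires giving it sufficient momentum uncertainty:

1. From uncertainty principle: Δp ≥ ℏ/(2Δx)
   Δp_min = (1.055e-34 J·s) / (2 × 3.590e-11 m)
   Δp_min = 1.469e-24 kg·m/s

2. This momentum uncertainty corresponds to kinetic energy:
   KE ≈ (Δp)²/(2m) = (1.469e-24)²/(2 × 9.109e-31 kg)
   KE = 1.184e-18 J = 7.391 eV

Tighter localization requires more energy.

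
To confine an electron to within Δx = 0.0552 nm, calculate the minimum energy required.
3.126 eV

Localizing a particle requires giving it sufficient momentum uncertainty:

1. From uncertainty principle: Δp ≥ ℏ/(2Δx)
   Δp_min = (1.055e-34 J·s) / (2 × 5.520e-11 m)
   Δp_min = 9.552e-25 kg·m/s

2. This momentum uncertainty corresponds to kinetic energy:
   KE ≈ (Δp)²/(2m) = (9.552e-25)²/(2 × 9.109e-31 kg)
   KE = 5.008e-19 J = 3.126 eV

Tighter localization requires more energy.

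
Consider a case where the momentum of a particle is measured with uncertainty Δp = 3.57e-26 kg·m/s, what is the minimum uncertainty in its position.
1.477 nm

Using the Heisenberg uncertainty principle:
ΔxΔp ≥ ℏ/2

The minimum uncertainty in position is:
Δx_min = ℏ/(2Δp)
Δx_min = (1.055e-34 J·s) / (2 × 3.570e-26 kg·m/s)
Δx_min = 1.477e-09 m = 1.477 nm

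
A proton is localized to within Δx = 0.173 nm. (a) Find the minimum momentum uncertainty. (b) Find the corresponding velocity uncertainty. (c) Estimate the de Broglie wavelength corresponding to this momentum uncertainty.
(a) Δp_min = 3.048 × 10^-25 kg·m/s
(b) Δv_min = 182.223 m/s
(c) λ_dB = 2.174 nm

Step-by-step:

(a) From the uncertainty principle:
Δp_min = ℏ/(2Δx) = (1.055e-34 J·s)/(2 × 1.730e-10 m) = 3.048e-25 kg·m/s

(b) The velocity uncertainty:
Δv = Δp/m = (3.048e-25 kg·m/s)/(1.673e-27 kg) = 1.822e+02 m/s = 182.223 m/s

(c) The de Broglie wavelength for this momentum:
λ = h/p = (6.626e-34 J·s)/(3.048e-25 kg·m/s) = 2.174e-09 m = 2.174 nm

Note: The de Broglie wavelength is comparable to the localization size, as expected from wave-particle duality.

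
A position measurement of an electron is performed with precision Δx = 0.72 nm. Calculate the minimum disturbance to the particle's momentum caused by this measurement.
7.323 × 10^-26 kg·m/s

The uncertainty principle implies that measuring position disturbs momentum:
ΔxΔp ≥ ℏ/2

When we measure position with precision Δx, we necessarily introduce a momentum uncertainty:
Δp ≥ ℏ/(2Δx)
Δp_min = (1.055e-34 J·s) / (2 × 7.200e-10 m)
Δp_min = 7.323e-26 kg·m/s

The more precisely we measure position, the greater the momentum disturbance.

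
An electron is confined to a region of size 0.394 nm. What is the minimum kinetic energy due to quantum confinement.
61.358 meV

Using the uncertainty principle:

1. Position uncertainty: Δx ≈ 3.940e-10 m
2. Minimum momentum uncertainty: Δp = ℏ/(2Δx) = 1.338e-25 kg·m/s
3. Minimum kinetic energy:
   KE = (Δp)²/(2m) = (1.338e-25)²/(2 × 9.109e-31 kg)
   KE = 9.831e-21 J = 61.358 meV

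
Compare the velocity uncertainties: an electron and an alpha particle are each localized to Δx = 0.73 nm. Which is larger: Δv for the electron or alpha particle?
The electron has the larger minimum velocity uncertainty, by a ratio of 7294.3.

For both particles, Δp_min = ℏ/(2Δx) = 7.223e-26 kg·m/s (same for both).

The velocity uncertainty is Δv = Δp/m:
- electron: Δv = 7.223e-26 / 9.109e-31 = 7.929e+04 m/s = 79.293 km/s
- alpha particle: Δv = 7.223e-26 / 6.645e-27 = 1.087e+01 m/s = 10.871 m/s

Ratio: 7.929e+04 / 1.087e+01 = 7294.3

The lighter particle has larger velocity uncertainty because Δv ∝ 1/m.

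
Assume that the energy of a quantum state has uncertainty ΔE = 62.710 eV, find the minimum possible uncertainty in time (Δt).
5.248 as

Using the energy-time uncertainty principle:
ΔEΔt ≥ ℏ/2

The minimum uncertainty in time is:
Δt_min = ℏ/(2ΔE)
Δt_min = (1.055e-34 J·s) / (2 × 1.005e-17 J)
Δt_min = 5.248e-18 s = 5.248 as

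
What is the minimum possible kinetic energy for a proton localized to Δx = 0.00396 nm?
330.799 meV

Localizing a particle requires giving it sufficient momentum uncertainty:

1. From uncertainty principle: Δp ≥ ℏ/(2Δx)
   Δp_min = (1.055e-34 J·s) / (2 × 3.960e-12 m)
   Δp_min = 1.332e-23 kg·m/s

2. This momentum uncertainty corresponds to kinetic energy:
   KE ≈ (Δp)²/(2m) = (1.332e-23)²/(2 × 1.673e-27 kg)
   KE = 5.300e-20 J = 330.799 meV

Tighter localization requires more energy.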